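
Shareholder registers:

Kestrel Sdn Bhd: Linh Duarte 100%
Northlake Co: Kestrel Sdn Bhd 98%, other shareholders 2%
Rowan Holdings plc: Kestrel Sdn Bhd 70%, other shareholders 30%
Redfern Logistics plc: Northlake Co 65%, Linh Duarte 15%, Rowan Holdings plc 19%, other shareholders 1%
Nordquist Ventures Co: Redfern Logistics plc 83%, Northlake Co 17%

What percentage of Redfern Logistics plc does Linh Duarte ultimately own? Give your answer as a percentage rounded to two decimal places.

92.00%

Linh reaches Redfern along 3 paths.
Via Kestrel → Northlake: 100% × 98% × 65% = 63.7%.
Direct stake: 15% = 15%.
Via Kestrel → Rowan: 100% × 70% × 19% = 13.3%.
Total: 63.7% + 15% + 13.3% = 92%.
Rounded: 92.00%.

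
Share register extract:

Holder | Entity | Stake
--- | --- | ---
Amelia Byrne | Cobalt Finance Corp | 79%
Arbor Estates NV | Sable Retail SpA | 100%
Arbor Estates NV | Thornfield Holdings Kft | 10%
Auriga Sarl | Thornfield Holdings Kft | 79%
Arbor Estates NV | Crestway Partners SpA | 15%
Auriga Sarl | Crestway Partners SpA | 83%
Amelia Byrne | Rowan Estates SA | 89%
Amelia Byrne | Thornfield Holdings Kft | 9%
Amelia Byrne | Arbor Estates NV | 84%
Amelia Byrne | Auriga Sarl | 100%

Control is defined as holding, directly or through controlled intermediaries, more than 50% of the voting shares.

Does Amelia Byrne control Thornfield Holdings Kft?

Amelia holds 84% of Arbor, so Amelia controls Arbor.
Amelia holds 100% of Auriga, so Amelia controls Auriga.
Amelia and Auriga and Arbor together hold 9% + 79% + 10% = 98% of Thornfield, so Amelia controls Thornfield.

Yes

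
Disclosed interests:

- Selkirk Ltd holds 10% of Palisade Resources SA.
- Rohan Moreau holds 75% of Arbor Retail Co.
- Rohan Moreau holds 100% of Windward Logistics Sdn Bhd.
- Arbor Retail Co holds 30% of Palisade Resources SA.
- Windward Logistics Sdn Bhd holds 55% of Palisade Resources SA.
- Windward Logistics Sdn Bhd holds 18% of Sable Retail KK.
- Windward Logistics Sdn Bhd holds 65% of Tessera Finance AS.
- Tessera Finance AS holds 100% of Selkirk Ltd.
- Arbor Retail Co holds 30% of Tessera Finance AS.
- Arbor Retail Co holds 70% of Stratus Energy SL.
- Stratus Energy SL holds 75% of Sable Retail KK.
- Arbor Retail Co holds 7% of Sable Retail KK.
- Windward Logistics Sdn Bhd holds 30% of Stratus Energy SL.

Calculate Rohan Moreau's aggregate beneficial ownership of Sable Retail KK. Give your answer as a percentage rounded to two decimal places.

85.13%

Rohan reaches Sable along 4 paths.
Via Windward → Stratus: 100% × 30% × 75% = 22.5%.
Via Arbor → Stratus: 75% × 70% × 75% = 39.375%.
Via Windward: 100% × 18% = 18%.
Via Arbor: 75% × 7% = 5.25%.
Total: 22.5% + 39.375% + 18% + 5.25% = 85.125%.
Rounded: 85.13%.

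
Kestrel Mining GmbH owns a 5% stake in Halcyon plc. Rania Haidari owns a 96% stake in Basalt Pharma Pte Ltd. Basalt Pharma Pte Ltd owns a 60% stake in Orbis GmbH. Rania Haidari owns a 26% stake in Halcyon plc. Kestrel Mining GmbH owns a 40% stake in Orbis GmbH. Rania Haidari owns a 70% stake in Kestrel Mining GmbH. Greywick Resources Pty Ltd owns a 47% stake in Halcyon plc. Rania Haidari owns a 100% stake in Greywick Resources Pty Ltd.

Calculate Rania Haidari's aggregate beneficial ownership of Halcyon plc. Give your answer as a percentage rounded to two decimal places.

76.50%

Rania reaches Halcyon along 3 paths.
Direct stake: 26% = 26%.
Via Greywick: 100% × 47% = 47%.
Via Kestrel: 70% × 5% = 3.5%.
Total: 26% + 47% + 3.5% = 76.5%.
Rounded: 76.50%.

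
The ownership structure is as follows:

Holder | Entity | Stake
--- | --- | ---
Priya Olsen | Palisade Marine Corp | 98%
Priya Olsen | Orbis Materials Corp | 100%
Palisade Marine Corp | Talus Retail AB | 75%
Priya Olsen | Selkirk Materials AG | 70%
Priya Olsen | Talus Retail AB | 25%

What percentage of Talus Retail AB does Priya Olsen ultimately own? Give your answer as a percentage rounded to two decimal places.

Priya reaches Talus along 2 paths.
Direct stake: 25% = 25%.
Via Palisade: 98% × 75% = 73.5%.
Total: 25% + 73.5% = 98.5%.
Rounded: 98.50%.

98.50%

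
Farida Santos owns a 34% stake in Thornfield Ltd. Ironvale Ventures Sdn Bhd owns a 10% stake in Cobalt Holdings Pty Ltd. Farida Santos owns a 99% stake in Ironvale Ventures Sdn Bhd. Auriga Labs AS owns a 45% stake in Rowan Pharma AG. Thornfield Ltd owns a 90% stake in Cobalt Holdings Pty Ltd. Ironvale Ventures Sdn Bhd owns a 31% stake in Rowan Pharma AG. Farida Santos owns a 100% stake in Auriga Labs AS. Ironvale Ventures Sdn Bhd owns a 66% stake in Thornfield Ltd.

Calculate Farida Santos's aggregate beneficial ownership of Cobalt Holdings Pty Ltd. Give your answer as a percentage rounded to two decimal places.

Farida reaches Cobalt along 3 paths.
Via Ironvale → Thornfield: 99% × 66% × 90% = 58.806%.
Via Thornfield: 34% × 90% = 30.6%.
Via Ironvale: 99% × 10% = 9.9%.
Total: 58.806% + 30.6% + 9.9% = 99.306%.
Rounded: 99.31%.

99.31%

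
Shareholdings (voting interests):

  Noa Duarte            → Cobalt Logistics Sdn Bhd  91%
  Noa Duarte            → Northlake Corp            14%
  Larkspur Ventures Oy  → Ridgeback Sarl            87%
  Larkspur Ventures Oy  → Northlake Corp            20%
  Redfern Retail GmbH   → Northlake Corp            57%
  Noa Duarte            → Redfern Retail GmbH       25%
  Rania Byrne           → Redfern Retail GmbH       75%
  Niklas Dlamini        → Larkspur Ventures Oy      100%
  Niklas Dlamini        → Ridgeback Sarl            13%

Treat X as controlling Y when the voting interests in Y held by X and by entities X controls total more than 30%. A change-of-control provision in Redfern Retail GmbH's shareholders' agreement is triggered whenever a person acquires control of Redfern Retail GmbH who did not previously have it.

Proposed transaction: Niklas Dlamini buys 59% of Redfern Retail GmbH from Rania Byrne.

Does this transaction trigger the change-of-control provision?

Yes

The purchase adds only to Niklas's holdings (Rania's stake shrinks), so Niklas is the only person who could newly come to control Redfern.
Niklas holds 100% of Larkspur, so Niklas controls Larkspur.
Larkspur and Niklas together hold 87% + 13% = 100% of Ridgeback, so Niklas controls Ridgeback.
Neither Niklas nor any entity Niklas controls holds any voting interest in Redfern.
So before the transaction, Niklas does not control Redfern.
After the purchase, Niklas holds 59% of Redfern directly, and Rania's stake falls to 16%.
Niklas holds 59% of Redfern, so Niklas controls Redfern.
Niklas did not control Redfern before and does after, so the clause is triggered.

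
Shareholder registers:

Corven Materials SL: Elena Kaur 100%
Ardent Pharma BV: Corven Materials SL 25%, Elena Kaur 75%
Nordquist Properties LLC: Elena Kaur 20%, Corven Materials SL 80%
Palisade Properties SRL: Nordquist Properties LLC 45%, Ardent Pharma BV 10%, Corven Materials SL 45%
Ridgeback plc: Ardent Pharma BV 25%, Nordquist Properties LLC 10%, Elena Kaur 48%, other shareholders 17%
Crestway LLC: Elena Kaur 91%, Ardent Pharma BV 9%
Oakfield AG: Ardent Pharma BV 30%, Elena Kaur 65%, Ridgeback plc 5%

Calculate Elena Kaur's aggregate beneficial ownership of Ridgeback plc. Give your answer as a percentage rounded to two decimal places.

Elena reaches Ridgeback along 5 paths.
Via Corven → Ardent: 100% × 25% × 25% = 6.25%.
Via Ardent: 75% × 25% = 18.75%.
Via Nordquist: 20% × 10% = 2%.
Via Corven → Nordquist: 100% × 80% × 10% = 8%.
Direct stake: 48% = 48%.
Total: 6.25% + 18.75% + 2% + 8% + 48% = 83%.
Rounded: 83.00%.

83.00%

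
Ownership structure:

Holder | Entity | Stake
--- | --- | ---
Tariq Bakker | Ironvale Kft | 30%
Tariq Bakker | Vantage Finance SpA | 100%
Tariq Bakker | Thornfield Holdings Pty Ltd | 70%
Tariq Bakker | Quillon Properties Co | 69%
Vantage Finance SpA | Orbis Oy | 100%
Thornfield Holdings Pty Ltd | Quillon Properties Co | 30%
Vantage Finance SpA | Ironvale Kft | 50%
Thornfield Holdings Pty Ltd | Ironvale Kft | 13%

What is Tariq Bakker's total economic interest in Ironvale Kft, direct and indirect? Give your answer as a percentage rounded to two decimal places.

89.10%

Tariq reaches Ironvale along 3 paths.
Via Thornfield: 70% × 13% = 9.1%.
Via Vantage: 100% × 50% = 50%.
Direct stake: 30% = 30%.
Total: 9.1% + 50% + 30% = 89.1%.
Rounded: 89.10%.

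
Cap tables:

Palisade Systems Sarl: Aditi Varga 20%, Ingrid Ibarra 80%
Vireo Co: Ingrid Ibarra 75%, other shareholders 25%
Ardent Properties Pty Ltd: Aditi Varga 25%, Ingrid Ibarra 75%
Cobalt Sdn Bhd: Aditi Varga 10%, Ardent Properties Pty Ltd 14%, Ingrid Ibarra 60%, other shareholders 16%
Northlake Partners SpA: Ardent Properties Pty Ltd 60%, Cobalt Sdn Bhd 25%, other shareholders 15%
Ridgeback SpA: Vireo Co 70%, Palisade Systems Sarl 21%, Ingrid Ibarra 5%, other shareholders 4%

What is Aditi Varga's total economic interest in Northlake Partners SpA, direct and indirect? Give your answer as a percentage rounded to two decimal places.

Aditi reaches Northlake along 3 paths.
Via Ardent: 25% × 60% = 15%.
Via Cobalt: 10% × 25% = 2.5%.
Via Ardent → Cobalt: 25% × 14% × 25% = 0.875%.
Total: 15% + 2.5% + 0.875% = 18.375%.
Rounded: 18.38%.

18.38%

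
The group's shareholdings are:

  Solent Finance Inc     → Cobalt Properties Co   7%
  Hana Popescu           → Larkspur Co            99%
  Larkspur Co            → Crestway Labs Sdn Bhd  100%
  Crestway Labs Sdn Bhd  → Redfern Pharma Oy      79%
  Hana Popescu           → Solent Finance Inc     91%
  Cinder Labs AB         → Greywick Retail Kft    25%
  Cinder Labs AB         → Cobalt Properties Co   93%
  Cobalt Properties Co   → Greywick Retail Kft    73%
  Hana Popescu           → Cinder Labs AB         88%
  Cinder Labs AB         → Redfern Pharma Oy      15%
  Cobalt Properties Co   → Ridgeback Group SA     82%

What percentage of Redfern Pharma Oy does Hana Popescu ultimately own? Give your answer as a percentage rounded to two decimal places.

91.41%

Hana reaches Redfern along 2 paths.
Via Cinder: 88% × 15% = 13.2%.
Via Larkspur → Crestway: 99% × 100% × 79% = 78.21%.
Total: 13.2% + 78.21% = 91.41%.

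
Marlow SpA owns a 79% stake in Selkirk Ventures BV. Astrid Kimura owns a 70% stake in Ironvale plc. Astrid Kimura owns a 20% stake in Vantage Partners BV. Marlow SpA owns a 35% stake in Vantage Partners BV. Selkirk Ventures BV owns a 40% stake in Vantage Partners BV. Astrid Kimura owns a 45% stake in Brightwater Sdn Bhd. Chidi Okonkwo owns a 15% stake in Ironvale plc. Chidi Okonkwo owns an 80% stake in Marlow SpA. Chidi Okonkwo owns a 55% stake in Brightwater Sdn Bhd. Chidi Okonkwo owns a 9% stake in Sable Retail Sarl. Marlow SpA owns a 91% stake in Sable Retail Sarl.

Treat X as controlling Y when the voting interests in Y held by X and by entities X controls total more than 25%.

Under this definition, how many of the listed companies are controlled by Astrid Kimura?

2

Astrid holds 45% of Brightwater, so Astrid controls Brightwater.
Astrid holds 70% of Ironvale, so Astrid controls Ironvale.
No other company's threshold is met.
Astrid controls 2 companies.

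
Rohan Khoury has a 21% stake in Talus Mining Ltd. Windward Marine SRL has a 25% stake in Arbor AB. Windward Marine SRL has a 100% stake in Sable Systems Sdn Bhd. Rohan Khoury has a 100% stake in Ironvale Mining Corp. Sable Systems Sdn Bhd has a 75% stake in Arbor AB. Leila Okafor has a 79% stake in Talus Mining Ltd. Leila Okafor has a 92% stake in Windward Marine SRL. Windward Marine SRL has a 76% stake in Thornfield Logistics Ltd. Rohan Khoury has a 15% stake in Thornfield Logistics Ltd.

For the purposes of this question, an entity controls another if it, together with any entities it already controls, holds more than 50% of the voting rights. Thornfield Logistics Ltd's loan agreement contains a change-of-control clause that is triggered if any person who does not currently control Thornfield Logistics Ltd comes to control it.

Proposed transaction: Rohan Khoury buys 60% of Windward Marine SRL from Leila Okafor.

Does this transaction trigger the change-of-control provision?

The purchase adds only to Rohan's holdings (Leila's stake shrinks), so Rohan is the only person who could newly come to control Thornfield.
Rohan holds 100% of Ironvale, so Rohan controls Ironvale.
In Thornfield, Rohan's side holds only 15%, not > 50%.
So before the transaction, Rohan does not control Thornfield.
After the purchase, Rohan holds 60% of Windward directly, and Leila's stake falls to 32%.
Rohan holds 60% of Windward, so Rohan controls Windward.
Rohan and Windward together hold 15% + 76% = 91% of Thornfield, so Rohan controls Thornfield.
Rohan did not control Thornfield before and does after, so the clause is triggered.

Yes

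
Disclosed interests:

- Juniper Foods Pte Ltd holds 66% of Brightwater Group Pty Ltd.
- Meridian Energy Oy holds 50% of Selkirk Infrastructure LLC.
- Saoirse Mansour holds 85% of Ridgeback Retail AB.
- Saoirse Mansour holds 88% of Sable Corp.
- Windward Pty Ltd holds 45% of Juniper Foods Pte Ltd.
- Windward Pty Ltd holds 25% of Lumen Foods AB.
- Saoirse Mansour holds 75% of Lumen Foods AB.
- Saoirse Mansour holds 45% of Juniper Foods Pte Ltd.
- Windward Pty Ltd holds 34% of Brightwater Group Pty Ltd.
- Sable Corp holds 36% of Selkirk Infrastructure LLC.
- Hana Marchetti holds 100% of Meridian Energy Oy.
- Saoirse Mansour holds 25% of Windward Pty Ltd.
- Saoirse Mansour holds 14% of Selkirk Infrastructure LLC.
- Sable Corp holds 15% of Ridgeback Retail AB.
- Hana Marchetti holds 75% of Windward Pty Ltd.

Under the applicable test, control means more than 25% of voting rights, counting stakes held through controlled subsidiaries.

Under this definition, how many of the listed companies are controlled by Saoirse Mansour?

Saoirse holds 88% of Sable, so Saoirse controls Sable.
Sable and Saoirse together hold 36% + 14% = 50% of Selkirk, so Saoirse controls Selkirk.
Saoirse holds 45% of Juniper, so Saoirse controls Juniper.
Saoirse holds 75% of Lumen, so Saoirse controls Lumen.
Sable and Saoirse together hold 15% + 85% = 100% of Ridgeback, so Saoirse controls Ridgeback.
Juniper holds 66% of Brightwater, so Saoirse controls Brightwater.
No other company's threshold is met.
Saoirse controls 6 companies.

6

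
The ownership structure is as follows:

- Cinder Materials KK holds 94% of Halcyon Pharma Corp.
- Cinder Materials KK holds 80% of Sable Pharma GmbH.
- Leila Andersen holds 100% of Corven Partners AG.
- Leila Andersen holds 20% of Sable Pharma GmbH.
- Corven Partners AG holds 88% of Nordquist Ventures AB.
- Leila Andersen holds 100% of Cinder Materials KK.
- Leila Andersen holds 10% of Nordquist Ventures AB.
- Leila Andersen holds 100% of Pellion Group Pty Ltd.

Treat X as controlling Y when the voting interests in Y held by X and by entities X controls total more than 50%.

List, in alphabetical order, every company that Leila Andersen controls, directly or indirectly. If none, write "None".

Leila holds 100% of Cinder, so Leila controls Cinder.
Leila holds 100% of Corven, so Leila controls Corven.
Corven and Leila together hold 88% + 10% = 98% of Nordquist, so Leila controls Nordquist.
Cinder holds 94% of Halcyon, so Leila controls Halcyon.
Leila holds 100% of Pellion, so Leila controls Pellion.
Leila and Cinder together hold 20% + 80% = 100% of Sable, so Leila controls Sable.

Cinder Materials KK, Corven Partners AG, Halcyon Pharma Corp, Nordquist Ventures AB, Pellion Group Pty Ltd, Sable Pharma GmbH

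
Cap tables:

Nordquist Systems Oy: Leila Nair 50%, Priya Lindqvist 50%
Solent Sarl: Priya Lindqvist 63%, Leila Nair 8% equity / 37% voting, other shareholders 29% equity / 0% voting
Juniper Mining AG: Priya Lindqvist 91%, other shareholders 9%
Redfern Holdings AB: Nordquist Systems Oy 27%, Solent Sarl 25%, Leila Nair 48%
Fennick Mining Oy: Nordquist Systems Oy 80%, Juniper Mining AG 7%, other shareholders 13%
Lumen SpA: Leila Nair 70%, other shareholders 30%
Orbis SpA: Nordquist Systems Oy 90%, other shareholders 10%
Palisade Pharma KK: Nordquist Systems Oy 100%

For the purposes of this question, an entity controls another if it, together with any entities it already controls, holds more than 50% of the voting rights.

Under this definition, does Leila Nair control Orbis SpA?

No

Leila holds 70% of Lumen, so Leila controls Lumen.
Neither Leila nor any entity Leila controls holds any voting interest in Orbis.
So Leila does not control Orbis.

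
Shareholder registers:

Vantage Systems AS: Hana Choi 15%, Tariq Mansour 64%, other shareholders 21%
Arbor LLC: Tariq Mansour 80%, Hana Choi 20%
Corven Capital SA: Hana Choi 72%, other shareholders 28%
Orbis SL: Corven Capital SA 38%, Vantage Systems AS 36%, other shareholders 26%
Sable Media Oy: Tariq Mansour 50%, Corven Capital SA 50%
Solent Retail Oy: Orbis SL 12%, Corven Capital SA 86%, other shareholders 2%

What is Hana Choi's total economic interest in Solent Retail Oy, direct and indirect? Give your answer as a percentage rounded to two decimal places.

Hana reaches Solent along 3 paths.
Via Corven → Orbis: 72% × 38% × 12% = 3.2832%.
Via Vantage → Orbis: 15% × 36% × 12% = 0.648%.
Via Corven: 72% × 86% = 61.92%.
Total: 3.2832% + 0.648% + 61.92% = 65.8512%.
Rounded: 65.85%.

65.85%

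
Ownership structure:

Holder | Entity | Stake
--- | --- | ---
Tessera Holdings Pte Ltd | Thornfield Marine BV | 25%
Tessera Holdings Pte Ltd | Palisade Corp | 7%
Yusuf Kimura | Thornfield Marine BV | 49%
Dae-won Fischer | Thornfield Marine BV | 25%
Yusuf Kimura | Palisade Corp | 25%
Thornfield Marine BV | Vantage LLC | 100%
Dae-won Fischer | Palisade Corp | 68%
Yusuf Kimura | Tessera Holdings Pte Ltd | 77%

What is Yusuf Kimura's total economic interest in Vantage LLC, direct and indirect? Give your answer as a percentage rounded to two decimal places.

68.25%

Yusuf reaches Vantage along 2 paths.
Via Tessera → Thornfield: 77% × 25% × 100% = 19.25%.
Via Thornfield: 49% × 100% = 49%.
Total: 19.25% + 49% = 68.25%.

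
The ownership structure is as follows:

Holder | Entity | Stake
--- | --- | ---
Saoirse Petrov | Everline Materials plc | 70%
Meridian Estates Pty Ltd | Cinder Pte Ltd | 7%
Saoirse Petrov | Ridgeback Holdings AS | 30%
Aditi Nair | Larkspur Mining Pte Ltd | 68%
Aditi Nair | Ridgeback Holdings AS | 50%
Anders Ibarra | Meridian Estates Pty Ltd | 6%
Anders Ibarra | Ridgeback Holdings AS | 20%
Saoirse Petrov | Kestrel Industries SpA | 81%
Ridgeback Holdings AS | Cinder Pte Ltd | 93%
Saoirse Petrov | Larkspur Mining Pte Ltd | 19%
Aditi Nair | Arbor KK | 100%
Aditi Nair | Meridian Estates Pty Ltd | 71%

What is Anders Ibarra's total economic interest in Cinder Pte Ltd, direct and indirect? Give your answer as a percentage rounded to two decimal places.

Anders reaches Cinder along 2 paths.
Via Meridian: 6% × 7% = 0.42%.
Via Ridgeback: 20% × 93% = 18.6%.
Total: 0.42% + 18.6% = 19.02%.

19.02%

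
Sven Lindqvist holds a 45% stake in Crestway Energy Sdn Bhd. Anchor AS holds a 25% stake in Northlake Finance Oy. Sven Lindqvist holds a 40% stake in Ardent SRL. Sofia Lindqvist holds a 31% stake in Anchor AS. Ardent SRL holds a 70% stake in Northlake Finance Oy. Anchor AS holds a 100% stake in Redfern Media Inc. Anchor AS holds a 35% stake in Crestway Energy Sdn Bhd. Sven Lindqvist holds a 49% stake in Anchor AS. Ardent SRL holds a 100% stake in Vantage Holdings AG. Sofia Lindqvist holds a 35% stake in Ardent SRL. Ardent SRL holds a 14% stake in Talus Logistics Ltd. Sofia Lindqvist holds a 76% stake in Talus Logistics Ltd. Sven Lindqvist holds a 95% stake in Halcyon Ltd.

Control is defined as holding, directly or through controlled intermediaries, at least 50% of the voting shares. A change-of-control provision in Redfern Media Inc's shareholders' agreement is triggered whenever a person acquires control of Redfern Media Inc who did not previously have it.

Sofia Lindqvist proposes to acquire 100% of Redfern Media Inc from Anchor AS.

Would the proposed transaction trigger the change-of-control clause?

The purchase adds only to Sofia's holdings (Anchor's stake shrinks), so Sofia is the only person who could newly come to control Redfern.
Sofia holds 76% of Talus, so Sofia controls Talus.
Neither Sofia nor any entity Sofia controls holds any voting interest in Redfern.
So before the transaction, Sofia does not control Redfern.
After the purchase, Sofia holds 100% of Redfern directly, and Anchor's stake falls to 0%.
Sofia holds 100% of Redfern, so Sofia controls Redfern.
Sofia did not control Redfern before and does after, so the clause is triggered.

Yes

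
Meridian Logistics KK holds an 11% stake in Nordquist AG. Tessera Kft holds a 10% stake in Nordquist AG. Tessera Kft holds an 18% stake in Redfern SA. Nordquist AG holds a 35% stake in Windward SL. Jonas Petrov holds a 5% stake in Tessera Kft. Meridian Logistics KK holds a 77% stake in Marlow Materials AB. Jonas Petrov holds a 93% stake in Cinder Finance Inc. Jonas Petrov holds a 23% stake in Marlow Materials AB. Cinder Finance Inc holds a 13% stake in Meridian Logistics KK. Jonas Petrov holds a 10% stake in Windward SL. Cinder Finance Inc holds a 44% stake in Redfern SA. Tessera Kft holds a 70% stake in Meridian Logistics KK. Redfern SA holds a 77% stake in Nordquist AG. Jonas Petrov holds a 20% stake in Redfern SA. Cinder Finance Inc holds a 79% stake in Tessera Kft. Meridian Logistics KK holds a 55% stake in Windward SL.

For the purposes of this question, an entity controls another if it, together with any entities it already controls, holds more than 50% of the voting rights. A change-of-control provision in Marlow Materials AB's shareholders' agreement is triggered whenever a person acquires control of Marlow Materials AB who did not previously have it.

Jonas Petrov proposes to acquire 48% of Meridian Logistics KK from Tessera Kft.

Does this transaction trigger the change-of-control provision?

The purchase adds only to Jonas's holdings (Tessera's stake shrinks), so Jonas is the only person who could newly come to control Marlow.
Jonas holds 93% of Cinder, so Jonas controls Cinder.
Cinder and Jonas together hold 79% + 5% = 84% of Tessera, so Jonas controls Tessera.
Tessera and Cinder together hold 70% + 13% = 83% of Meridian, so Jonas controls Meridian.
Jonas and Meridian together hold 23% + 77% = 100% of Marlow, so Jonas controls Marlow.
So Jonas already controls Marlow before the transaction.
After the purchase, Jonas holds 48% of Meridian directly, and Tessera's stake falls to 22%.
Jonas controlled Marlow already, so this is not a new person acquiring control; every other person's position is unchanged or reduced.
No new person acquires control, so the clause is not triggered.

No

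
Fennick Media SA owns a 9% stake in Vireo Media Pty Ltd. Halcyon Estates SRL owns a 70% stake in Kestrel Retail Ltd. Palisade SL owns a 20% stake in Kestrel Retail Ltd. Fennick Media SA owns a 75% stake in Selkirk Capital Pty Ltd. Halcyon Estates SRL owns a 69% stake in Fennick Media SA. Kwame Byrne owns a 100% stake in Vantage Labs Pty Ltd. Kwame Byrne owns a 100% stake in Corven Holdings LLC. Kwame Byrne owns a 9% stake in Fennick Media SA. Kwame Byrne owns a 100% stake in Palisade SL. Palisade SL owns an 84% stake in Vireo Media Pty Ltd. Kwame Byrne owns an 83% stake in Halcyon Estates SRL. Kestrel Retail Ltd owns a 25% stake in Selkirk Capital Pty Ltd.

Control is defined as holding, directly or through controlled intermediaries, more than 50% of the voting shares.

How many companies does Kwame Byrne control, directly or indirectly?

8

Kwame holds 83% of Halcyon, so Kwame controls Halcyon.
Kwame holds 100% of Palisade, so Kwame controls Palisade.
Halcyon and Kwame together hold 69% + 9% = 78% of Fennick, so Kwame controls Fennick.
Halcyon and Palisade together hold 70% + 20% = 90% of Kestrel, so Kwame controls Kestrel.
Kwame holds 100% of Vantage, so Kwame controls Vantage.
Fennick and Palisade together hold 9% + 84% = 93% of Vireo, so Kwame controls Vireo.
Kwame holds 100% of Corven, so Kwame controls Corven.
Kestrel and Fennick together hold 25% + 75% = 100% of Selkirk, so Kwame controls Selkirk.
Kwame controls 8 companies.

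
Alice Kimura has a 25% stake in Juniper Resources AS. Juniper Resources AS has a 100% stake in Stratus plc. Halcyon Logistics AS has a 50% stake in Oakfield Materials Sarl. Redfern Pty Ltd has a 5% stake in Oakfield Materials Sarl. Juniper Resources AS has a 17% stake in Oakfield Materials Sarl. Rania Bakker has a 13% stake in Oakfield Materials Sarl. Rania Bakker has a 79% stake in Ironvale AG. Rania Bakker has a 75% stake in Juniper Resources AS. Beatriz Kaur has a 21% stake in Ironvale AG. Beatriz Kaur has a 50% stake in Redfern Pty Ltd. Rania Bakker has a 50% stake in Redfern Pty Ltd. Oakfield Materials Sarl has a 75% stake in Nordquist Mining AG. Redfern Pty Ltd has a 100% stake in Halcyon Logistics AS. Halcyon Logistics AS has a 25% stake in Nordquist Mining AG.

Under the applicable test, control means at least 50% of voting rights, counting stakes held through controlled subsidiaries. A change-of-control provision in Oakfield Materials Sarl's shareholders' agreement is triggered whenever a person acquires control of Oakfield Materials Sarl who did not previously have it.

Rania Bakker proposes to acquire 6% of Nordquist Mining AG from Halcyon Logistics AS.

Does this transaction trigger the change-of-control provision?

No

The purchase adds only to Rania's holdings (Halcyon's stake shrinks), so Rania is the only person who could newly come to control Oakfield.
Rania holds 50% of Redfern, so Rania controls Redfern.
Redfern holds 100% of Halcyon, so Rania controls Halcyon.
Rania holds 75% of Juniper, so Rania controls Juniper.
Rania and Halcyon and Juniper and Redfern together hold 13% + 50% + 17% + 5% = 85% of Oakfield, so Rania controls Oakfield.
So Rania already controls Oakfield before the transaction.
After the purchase, Rania holds 6% of Nordquist directly, and Halcyon's stake falls to 19%.
Rania controlled Oakfield already, so this is not a new person acquiring control; every other person's position is unchanged or reduced.
No new person acquires control, so the clause is not triggered.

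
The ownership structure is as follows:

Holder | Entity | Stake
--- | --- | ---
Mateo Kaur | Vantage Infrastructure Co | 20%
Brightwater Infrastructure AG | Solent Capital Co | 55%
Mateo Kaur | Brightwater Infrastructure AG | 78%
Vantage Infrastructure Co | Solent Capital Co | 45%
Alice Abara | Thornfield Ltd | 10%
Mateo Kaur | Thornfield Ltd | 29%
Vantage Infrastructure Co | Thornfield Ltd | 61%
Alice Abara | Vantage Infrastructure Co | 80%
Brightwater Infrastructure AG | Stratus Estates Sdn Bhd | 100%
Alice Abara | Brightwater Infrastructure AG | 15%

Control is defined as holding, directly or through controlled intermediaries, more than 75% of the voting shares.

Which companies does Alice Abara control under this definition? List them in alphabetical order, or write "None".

Vantage Infrastructure Co

Alice holds 80% of Vantage, so Alice controls Vantage.
No other company's threshold is met.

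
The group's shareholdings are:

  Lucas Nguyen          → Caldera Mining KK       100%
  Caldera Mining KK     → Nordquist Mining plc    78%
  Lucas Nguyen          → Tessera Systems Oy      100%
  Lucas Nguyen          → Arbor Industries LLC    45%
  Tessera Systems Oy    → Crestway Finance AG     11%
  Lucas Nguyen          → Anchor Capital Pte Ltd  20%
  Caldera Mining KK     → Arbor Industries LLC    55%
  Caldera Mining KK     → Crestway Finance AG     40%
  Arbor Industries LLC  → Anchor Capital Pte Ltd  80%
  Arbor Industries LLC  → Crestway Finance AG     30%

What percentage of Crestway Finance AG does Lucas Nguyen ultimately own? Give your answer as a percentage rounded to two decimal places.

Lucas reaches Crestway along 4 paths.
Via Tessera: 100% × 11% = 11%.
Via Arbor: 45% × 30% = 13.5%.
Via Caldera → Arbor: 100% × 55% × 30% = 16.5%.
Via Caldera: 100% × 40% = 40%.
Total: 11% + 13.5% + 16.5% + 40% = 81%.
Rounded: 81.00%.

81.00%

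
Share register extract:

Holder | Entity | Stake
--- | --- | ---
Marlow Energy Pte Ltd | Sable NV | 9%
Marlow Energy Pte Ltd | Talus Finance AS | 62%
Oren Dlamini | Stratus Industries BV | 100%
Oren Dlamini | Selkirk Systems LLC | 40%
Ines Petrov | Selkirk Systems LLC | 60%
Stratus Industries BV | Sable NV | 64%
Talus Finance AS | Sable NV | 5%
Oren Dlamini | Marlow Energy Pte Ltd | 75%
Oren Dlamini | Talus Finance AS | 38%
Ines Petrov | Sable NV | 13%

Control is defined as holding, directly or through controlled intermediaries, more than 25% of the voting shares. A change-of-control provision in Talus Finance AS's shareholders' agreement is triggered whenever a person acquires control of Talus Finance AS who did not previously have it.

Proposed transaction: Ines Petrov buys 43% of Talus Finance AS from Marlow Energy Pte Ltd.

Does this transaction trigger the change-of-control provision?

Yes

The purchase adds only to Ines's holdings (Marlow's stake shrinks), so Ines is the only person who could newly come to control Talus.
Ines holds 60% of Selkirk, so Ines controls Selkirk.
Neither Ines nor any entity Ines controls holds any voting interest in Talus.
So before the transaction, Ines does not control Talus.
After the purchase, Ines holds 43% of Talus directly, and Marlow's stake falls to 19%.
Ines holds 43% of Talus, so Ines controls Talus.
Ines did not control Talus before and does after, so the clause is triggered.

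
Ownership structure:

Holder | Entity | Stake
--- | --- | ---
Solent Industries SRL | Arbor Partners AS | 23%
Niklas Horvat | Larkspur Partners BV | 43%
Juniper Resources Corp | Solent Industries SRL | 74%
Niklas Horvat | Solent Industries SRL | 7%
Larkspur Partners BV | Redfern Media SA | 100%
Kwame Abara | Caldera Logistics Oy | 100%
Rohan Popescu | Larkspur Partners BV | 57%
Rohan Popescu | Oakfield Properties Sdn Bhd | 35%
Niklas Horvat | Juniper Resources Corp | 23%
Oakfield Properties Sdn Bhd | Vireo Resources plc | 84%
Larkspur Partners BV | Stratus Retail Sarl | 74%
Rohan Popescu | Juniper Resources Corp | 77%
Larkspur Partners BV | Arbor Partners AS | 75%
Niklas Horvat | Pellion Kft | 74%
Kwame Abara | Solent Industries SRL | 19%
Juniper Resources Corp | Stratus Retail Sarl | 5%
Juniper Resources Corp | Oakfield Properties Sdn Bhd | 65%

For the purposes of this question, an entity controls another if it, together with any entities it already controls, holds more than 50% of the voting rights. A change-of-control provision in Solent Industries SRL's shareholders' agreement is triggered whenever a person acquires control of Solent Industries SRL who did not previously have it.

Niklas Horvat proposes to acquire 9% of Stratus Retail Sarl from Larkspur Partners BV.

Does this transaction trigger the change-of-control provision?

The purchase adds only to Niklas's holdings (Larkspur's stake shrinks), so Niklas is the only person who could newly come to control Solent.
Niklas holds 74% of Pellion, so Niklas controls Pellion.
In Solent, Niklas's side holds only 7%, not > 50%.
So before the transaction, Niklas does not control Solent.
After the purchase, Niklas holds 9% of Stratus directly, and Larkspur's stake falls to 65%.
Niklas's side now holds 9% of Stratus, not > 50%, so Niklas still does not control Stratus.
After the transaction, Niklas's side holds 7% of Solent, not > 50%, so Niklas still does not control Solent.
No new person acquires control, so the clause is not triggered.

No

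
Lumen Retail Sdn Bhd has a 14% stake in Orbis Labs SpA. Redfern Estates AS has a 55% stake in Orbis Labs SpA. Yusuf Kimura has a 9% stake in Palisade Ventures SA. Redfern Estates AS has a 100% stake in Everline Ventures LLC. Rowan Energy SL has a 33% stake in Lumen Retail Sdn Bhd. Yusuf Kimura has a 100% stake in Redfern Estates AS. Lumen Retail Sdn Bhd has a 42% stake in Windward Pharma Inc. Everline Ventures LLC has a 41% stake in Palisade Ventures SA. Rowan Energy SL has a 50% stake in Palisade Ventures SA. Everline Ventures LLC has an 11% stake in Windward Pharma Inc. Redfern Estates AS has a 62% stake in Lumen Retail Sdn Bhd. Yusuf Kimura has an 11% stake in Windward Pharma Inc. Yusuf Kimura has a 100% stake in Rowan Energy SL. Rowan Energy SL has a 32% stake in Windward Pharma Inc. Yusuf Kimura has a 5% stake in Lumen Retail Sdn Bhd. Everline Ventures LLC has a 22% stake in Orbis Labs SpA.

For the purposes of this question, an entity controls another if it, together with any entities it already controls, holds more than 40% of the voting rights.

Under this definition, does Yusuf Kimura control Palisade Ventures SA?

Yes

Yusuf holds 100% of Rowan, so Yusuf controls Rowan.
Yusuf holds 100% of Redfern, so Yusuf controls Redfern.
Redfern holds 100% of Everline, so Yusuf controls Everline.
Everline and Yusuf and Rowan together hold 41% + 9% + 50% = 100% of Palisade, so Yusuf controls Palisade.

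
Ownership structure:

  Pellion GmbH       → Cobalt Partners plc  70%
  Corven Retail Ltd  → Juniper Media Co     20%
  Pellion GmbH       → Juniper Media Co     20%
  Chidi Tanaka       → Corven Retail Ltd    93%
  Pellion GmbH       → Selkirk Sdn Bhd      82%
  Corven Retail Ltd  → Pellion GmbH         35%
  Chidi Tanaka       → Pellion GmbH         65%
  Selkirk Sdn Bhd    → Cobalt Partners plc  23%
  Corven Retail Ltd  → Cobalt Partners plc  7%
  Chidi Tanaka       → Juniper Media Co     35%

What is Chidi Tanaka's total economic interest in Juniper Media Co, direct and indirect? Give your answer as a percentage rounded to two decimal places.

73.11%

Chidi reaches Juniper along 4 paths.
Via Corven: 93% × 20% = 18.6%.
Via Corven → Pellion: 93% × 35% × 20% = 6.51%.
Via Pellion: 65% × 20% = 13%.
Direct stake: 35% = 35%.
Total: 18.6% + 6.51% + 13% + 35% = 73.11%.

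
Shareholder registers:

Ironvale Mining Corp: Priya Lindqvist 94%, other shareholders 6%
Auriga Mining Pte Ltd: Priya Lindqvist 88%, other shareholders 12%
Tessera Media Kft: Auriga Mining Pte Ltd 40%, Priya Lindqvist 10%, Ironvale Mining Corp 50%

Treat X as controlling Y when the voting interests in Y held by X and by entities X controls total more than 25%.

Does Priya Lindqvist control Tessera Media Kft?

Priya holds 94% of Ironvale, so Priya controls Ironvale.
Priya holds 88% of Auriga, so Priya controls Auriga.
Auriga and Priya and Ironvale together hold 40% + 10% + 50% = 100% of Tessera, so Priya controls Tessera.

Yes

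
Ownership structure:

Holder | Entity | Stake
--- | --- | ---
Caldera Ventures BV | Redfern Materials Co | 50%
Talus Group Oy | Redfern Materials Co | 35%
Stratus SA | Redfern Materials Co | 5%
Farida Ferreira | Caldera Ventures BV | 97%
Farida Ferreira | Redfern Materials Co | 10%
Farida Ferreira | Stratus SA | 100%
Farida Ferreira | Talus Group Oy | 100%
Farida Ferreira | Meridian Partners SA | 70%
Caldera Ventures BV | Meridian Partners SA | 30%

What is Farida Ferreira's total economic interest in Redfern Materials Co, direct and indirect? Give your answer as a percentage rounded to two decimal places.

98.50%

Farida reaches Redfern along 4 paths.
Via Caldera: 97% × 50% = 48.5%.
Via Stratus: 100% × 5% = 5%.
Via Talus: 100% × 35% = 35%.
Direct stake: 10% = 10%.
Total: 48.5% + 5% + 35% + 10% = 98.5%.
Rounded: 98.50%.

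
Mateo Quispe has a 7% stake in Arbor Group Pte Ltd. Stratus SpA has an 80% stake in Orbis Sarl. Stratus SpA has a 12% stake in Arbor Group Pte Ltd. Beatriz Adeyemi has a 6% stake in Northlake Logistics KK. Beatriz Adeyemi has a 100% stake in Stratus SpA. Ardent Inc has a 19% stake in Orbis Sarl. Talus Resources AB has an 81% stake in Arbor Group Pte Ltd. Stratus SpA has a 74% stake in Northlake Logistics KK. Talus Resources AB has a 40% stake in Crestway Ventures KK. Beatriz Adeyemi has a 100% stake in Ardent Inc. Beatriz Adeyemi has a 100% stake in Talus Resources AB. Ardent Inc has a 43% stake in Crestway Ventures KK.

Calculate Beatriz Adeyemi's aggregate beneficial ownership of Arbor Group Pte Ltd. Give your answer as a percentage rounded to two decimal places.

93.00%

Beatriz reaches Arbor along 2 paths.
Via Talus: 100% × 81% = 81%.
Via Stratus: 100% × 12% = 12%.
Total: 81% + 12% = 93%.
Rounded: 93.00%.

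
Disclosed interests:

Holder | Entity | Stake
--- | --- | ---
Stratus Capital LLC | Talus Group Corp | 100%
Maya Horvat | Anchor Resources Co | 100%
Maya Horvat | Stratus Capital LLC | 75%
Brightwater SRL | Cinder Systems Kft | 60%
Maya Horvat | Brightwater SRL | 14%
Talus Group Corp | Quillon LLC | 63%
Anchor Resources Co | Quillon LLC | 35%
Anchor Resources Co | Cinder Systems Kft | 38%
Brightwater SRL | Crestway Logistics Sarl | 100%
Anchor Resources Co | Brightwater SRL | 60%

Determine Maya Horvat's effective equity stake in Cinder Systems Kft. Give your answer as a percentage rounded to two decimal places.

82.40%

Maya reaches Cinder along 3 paths.
Via Anchor: 100% × 38% = 38%.
Via Anchor → Brightwater: 100% × 60% × 60% = 36%.
Via Brightwater: 14% × 60% = 8.4%.
Total: 38% + 36% + 8.4% = 82.4%.
Rounded: 82.40%.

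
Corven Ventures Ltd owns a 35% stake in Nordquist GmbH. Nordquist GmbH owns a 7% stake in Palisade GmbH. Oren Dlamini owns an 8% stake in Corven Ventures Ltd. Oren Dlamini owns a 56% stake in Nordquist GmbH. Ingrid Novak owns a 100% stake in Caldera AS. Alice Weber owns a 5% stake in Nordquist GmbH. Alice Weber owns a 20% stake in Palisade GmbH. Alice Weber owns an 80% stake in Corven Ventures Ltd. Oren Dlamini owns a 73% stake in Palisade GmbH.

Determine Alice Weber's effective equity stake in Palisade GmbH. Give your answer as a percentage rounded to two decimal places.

22.31%

Alice reaches Palisade along 3 paths.
Direct stake: 20% = 20%.
Via Corven → Nordquist: 80% × 35% × 7% = 1.96%.
Via Nordquist: 5% × 7% = 0.35%.
Total: 20% + 1.96% + 0.35% = 22.31%.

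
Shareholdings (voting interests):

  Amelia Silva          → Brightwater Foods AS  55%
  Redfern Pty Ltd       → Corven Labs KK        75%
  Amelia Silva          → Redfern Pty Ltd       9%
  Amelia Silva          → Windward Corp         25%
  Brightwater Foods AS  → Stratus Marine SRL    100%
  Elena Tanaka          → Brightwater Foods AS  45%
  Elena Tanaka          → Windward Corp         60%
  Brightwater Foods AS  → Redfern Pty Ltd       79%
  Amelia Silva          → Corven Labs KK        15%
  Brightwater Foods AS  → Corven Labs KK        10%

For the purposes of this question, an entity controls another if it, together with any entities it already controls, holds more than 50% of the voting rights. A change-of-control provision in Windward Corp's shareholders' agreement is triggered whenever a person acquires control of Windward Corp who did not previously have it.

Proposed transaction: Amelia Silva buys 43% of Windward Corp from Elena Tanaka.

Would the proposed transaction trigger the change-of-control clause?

The purchase adds only to Amelia's holdings (Elena's stake shrinks), so Amelia is the only person who could newly come to control Windward.
Amelia holds 55% of Brightwater, so Amelia controls Brightwater.
Brightwater and Amelia together hold 79% + 9% = 88% of Redfern, so Amelia controls Redfern.
Redfern and Brightwater and Amelia together hold 75% + 10% + 15% = 100% of Corven, so Amelia controls Corven.
Brightwater holds 100% of Stratus, so Amelia controls Stratus.
In Windward, Amelia's side holds only 25%, not > 50%.
So before the transaction, Amelia does not control Windward.
After the purchase, Amelia's direct stake in Windward rises to 25% + 43% = 68%, and Elena's stake falls to 17%.
Amelia holds 68% of Windward, so Amelia controls Windward.
Amelia did not control Windward before and does after, so the clause is triggered.

Yes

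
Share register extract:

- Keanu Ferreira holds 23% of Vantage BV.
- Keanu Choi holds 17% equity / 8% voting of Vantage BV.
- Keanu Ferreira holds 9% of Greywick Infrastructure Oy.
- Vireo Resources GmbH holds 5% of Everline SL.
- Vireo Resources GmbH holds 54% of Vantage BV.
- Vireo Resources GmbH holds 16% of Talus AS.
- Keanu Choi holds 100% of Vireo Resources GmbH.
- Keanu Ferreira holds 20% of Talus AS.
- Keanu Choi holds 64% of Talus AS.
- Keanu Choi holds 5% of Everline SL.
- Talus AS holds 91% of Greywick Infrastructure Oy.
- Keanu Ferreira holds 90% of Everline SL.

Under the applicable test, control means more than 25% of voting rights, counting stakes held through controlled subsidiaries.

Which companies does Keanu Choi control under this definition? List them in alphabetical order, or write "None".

Keanu Choi holds 100% of Vireo, so Keanu Choi controls Vireo.
Vireo and Keanu Choi together hold 16% + 64% = 80% of Talus, so Keanu Choi controls Talus.
Keanu Choi and Vireo together hold 8% + 54% = 62% of Vantage, so Keanu Choi controls Vantage.
Talus holds 91% of Greywick, so Keanu Choi controls Greywick.
No other company's threshold is met.

Greywick Infrastructure Oy, Talus AS, Vantage BV, Vireo Resources GmbH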